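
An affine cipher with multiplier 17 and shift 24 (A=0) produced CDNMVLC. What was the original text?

OLHKJNO

The inverse of 17 mod 26 is 23, since 17·23=391≡1. Apply D(y)=23·(y−24) mod 26:
C(2): 23·(2−24)=-506≡14 → O
D(3): 23·(3−24)=-483≡11 → L
N(13): 23·(13−24)=-253≡7 → H
M(12): 23·(12−24)=-276≡10 → K
V(21): 23·(21−24)=-69≡9 → J
L(11): 23·(11−24)=-299≡13 → N
C(2): 23·(2−24)=-506≡14 → O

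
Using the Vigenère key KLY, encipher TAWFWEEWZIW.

DLUPHCOHXSH

Repeat the key across the message: KLYKLYKLYKL
T(19)+K(10): 29≡3 → D
A(0)+L(11): 11 → L
W(22)+Y(24): 46≡20 → U
F(5)+K(10): 15 → P
W(22)+L(11): 33≡7 → H
E(4)+Y(24): 28≡2 → C
E(4)+K(10): 14 → O
W(22)+L(11): 33≡7 → H
Z(25)+Y(24): 49≡23 → X
I(8)+K(10): 18 → S
W(22)+L(11): 33≡7 → H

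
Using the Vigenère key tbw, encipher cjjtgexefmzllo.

vkfmhaqfbfahep

Repeat the key across the message: tbwtbwtbwtbwtb
c(2)+t(19): 21 → v
j(9)+b(1): 10 → k
j(9)+w(22): 31≡5 → f
t(19)+t(19): 38≡12 → m
g(6)+b(1): 7 → h
e(4)+w(22): 26≡0 → a
x(23)+t(19): 42≡16 → q
e(4)+b(1): 5 → f
f(5)+w(22): 27≡1 → b
m(12)+t(19): 31≡5 → f
z(25)+b(1): 26≡0 → a
l(11)+w(22): 33≡7 → h
l(11)+t(19): 30≡4 → e
o(14)+b(1): 15 → p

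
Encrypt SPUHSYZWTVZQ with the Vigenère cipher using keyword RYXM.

JNRTJWWIKTWC

Repeat the key across the message: RYXMRYXMRYXM
S(18)+R(17): 35≡9 → J
P(15)+Y(24): 39≡13 → N
U(20)+X(23): 43≡17 → R
H(7)+M(12): 19 → T
S(18)+R(17): 35≡9 → J
Y(24)+Y(24): 48≡22 → W
Z(25)+X(23): 48≡22 → W
W(22)+M(12): 34≡8 → I
T(19)+R(17): 36≡10 → K
V(21)+Y(24): 45≡19 → T
Z(25)+X(23): 48≡22 → W
Q(16)+M(12): 28≡2 → C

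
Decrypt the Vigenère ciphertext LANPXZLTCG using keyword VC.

Repeat the key across the ciphertext: VCVCVCVCVC
L(11)−V(21): -10≡16 → Q
A(0)−C(2): -2≡24 → Y
N(13)−V(21): -8≡18 → S
P(15)−C(2): 13 → N
X(23)−V(21): 2 → C
Z(25)−C(2): 23 → X
L(11)−V(21): -10≡16 → Q
T(19)−C(2): 17 → R
C(2)−V(21): -19≡7 → H
G(6)−C(2): 4 → E

QYSNCXQRHE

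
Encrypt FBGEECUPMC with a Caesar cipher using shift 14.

F(5): 5+14=19 → T
B(1): 1+14=15 → P
G(6): 6+14=20 → U
E(4): 4+14=18 → S
E(4): 4+14=18 → S
C(2): 2+14=16 → Q
U(20): 20+14=34≡8 → I
P(15): 15+14=29≡3 → D
M(12): 12+14=26≡0 → A
C(2): 2+14=16 → Q

TPUSSQIDAQ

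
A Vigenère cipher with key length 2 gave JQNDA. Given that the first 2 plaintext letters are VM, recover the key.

OE

Subtract each crib letter from the matching ciphertext letter (mod 26):
J(9)−V(21)=-12≡14 → O
Q(16)−M(12)=4 → E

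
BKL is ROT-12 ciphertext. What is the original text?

B(1): 1−12=-11≡15 → P
K(10): 10−12=-2≡24 → Y
L(11): 11−12=-1≡25 → Z

PYZ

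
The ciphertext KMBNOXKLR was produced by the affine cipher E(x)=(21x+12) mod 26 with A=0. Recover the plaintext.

QAXFKDQVZ

The inverse of 21 mod 26 is 5, since 21·5=105≡1. Apply D(y)=5·(y−12) mod 26:
K(10): 5·(10−12)=-10≡16 → Q
M(12): 5·(12−12)=0 → A
B(1): 5·(1−12)=-55≡23 → X
N(13): 5·(13−12)=5 → F
O(14): 5·(14−12)=10 → K
X(23): 5·(23−12)=55≡3 → D
K(10): 5·(10−12)=-10≡16 → Q
L(11): 5·(11−12)=-5≡21 → V
R(17): 5·(17−12)=25 → Z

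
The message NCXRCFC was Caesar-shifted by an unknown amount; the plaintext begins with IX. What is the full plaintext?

IXSMXAX

From the crib: N(13)−I(8)=5, so the shift is 5.
Subtract 5 from each ciphertext letter:
N(13): 13−5=8 → I
C(2): 2−5=-3≡23 → X
X(23): 23−5=18 → S
R(17): 17−5=12 → M
C(2): 2−5=-3≡23 → X
F(5): 5−5=0 → A
C(2): 2−5=-3≡23 → X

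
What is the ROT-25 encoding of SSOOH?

S(18): 18+25=43≡17 → R
S(18): 18+25=43≡17 → R
O(14): 14+25=39≡13 → N
O(14): 14+25=39≡13 → N
H(7): 7+25=32≡6 → G

RRNNG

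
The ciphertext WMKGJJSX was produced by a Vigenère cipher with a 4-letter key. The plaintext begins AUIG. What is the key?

Subtract each crib letter from the matching ciphertext letter (mod 26):
W(22)−A(0)=22 → W
M(12)−U(20)=-8≡18 → S
K(10)−I(8)=2 → C
G(6)−G(6)=0 → A

WSCA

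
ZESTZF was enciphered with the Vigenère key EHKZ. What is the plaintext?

VXIUVY

Repeat the key across the ciphertext: EHKZEH
Z(25)−E(4): 21 → V
E(4)−H(7): -3≡23 → X
S(18)−K(10): 8 → I
T(19)−Z(25): -6≡20 → U
Z(25)−E(4): 21 → V
F(5)−H(7): -2≡24 → Y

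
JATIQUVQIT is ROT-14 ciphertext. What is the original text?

J(9): 9−14=-5≡21 → V
A(0): 0−14=-14≡12 → M
T(19): 19−14=5 → F
I(8): 8−14=-6≡20 → U
Q(16): 16−14=2 → C
U(20): 20−14=6 → G
V(21): 21−14=7 → H
Q(16): 16−14=2 → C
I(8): 8−14=-6≡20 → U
T(19): 19−14=5 → F

VMFUCGHCUF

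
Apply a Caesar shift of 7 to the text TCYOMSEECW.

AJFVTZLLJD

T(19): 19+7=26≡0 → A
C(2): 2+7=9 → J
Y(24): 24+7=31≡5 → F
O(14): 14+7=21 → V
M(12): 12+7=19 → T
S(18): 18+7=25 → Z
E(4): 4+7=11 → L
E(4): 4+7=11 → L
C(2): 2+7=9 → J
W(22): 22+7=29≡3 → D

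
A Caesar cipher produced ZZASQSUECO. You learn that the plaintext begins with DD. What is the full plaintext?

From the crib: Z(25)−D(3)=22, so the shift is 22.
Subtract 22 from each ciphertext letter:
Z(25): 25−22=3 → D
Z(25): 25−22=3 → D
A(0): 0−22=-22≡4 → E
S(18): 18−22=-4≡22 → W
Q(16): 16−22=-6≡20 → U
S(18): 18−22=-4≡22 → W
U(20): 20−22=-2≡24 → Y
E(4): 4−22=-18≡8 → I
C(2): 2−22=-20≡6 → G
O(14): 14−22=-8≡18 → S

DDEWUWYIGS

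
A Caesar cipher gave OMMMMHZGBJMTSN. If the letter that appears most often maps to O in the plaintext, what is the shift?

The most frequent ciphertext letter is M (appears 5 times).
M is position 12; O is position 14.
Shift = -2≡24.

24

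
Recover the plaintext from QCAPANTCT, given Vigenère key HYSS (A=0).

JEIXTPBKM

Repeat the key across the ciphertext: HYSSHYSSH
Q(16)−H(7): 9 → J
C(2)−Y(24): -22≡4 → E
A(0)−S(18): -18≡8 → I
P(15)−S(18): -3≡23 → X
A(0)−H(7): -7≡19 → T
N(13)−Y(24): -11≡15 → P
T(19)−S(18): 1 → B
C(2)−S(18): -16≡10 → K
T(19)−H(7): 12 → M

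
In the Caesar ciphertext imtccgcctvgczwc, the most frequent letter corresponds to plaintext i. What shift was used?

The most frequent ciphertext letter is c (appears 6 times).
c is position 2; i is position 8.
Shift = -6≡20.

20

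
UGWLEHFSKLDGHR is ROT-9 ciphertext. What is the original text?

LXNCVYWJBCUXYI

U(20): 20−9=11 → L
G(6): 6−9=-3≡23 → X
W(22): 22−9=13 → N
L(11): 11−9=2 → C
E(4): 4−9=-5≡21 → V
H(7): 7−9=-2≡24 → Y
F(5): 5−9=-4≡22 → W
S(18): 18−9=9 → J
K(10): 10−9=1 → B
L(11): 11−9=2 → C
D(3): 3−9=-6≡20 → U
G(6): 6−9=-3≡23 → X
H(7): 7−9=-2≡24 → Y
R(17): 17−9=8 → I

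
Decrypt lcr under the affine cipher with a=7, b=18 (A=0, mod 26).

The inverse of 7 mod 26 is 15, since 7·15=105≡1. Apply D(y)=15·(y−18) mod 26:
l(11): 15·(11−18)=-105≡25 → z
c(2): 15·(2−18)=-240≡20 → u
r(17): 15·(17−18)=-15≡11 → l

zul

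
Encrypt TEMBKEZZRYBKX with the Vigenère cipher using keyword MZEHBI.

Repeat the key across the message: MZEHBIMZEHBIM
T(19)+M(12): 31≡5 → F
E(4)+Z(25): 29≡3 → D
M(12)+E(4): 16 → Q
B(1)+H(7): 8 → I
K(10)+B(1): 11 → L
E(4)+I(8): 12 → M
Z(25)+M(12): 37≡11 → L
Z(25)+Z(25): 50≡24 → Y
R(17)+E(4): 21 → V
Y(24)+H(7): 31≡5 → F
B(1)+B(1): 2 → C
K(10)+I(8): 18 → S
X(23)+M(12): 35≡9 → J

FDQILMLYVFCSJ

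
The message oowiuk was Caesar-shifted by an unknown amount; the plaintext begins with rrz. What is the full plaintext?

rrzlxn

From the crib: o(14)−r(17)=-3≡23, so the shift is 23.
Subtract 23 from each ciphertext letter:
o(14): 14−23=-9≡17 → r
o(14): 14−23=-9≡17 → r
w(22): 22−23=-1≡25 → z
i(8): 8−23=-15≡11 → l
u(20): 20−23=-3≡23 → x
k(10): 10−23=-13≡13 → n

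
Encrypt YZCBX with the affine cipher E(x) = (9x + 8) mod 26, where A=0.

QZARH

Y(24): 9·24+8=224≡16 → Q
Z(25): 9·25+8=233≡25 → Z
C(2): 9·2+8=26≡0 → A
B(1): 9·1+8=17 → R
X(23): 9·23+8=215≡7 → H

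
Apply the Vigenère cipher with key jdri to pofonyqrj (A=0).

yrwwwbhzs

Repeat the key across the message: jdrijdrij
p(15)+j(9): 24 → y
o(14)+d(3): 17 → r
f(5)+r(17): 22 → w
o(14)+i(8): 22 → w
n(13)+j(9): 22 → w
y(24)+d(3): 27≡1 → b
q(16)+r(17): 33≡7 → h
r(17)+i(8): 25 → z
j(9)+j(9): 18 → s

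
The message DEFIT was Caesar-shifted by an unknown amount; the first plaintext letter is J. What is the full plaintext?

From the crib: D(3)−J(9)=-6≡20, so the shift is 20.
Subtract 20 from each ciphertext letter:
D(3): 3−20=-17≡9 → J
E(4): 4−20=-16≡10 → K
F(5): 5−20=-15≡11 → L
I(8): 8−20=-12≡14 → O
T(19): 19−20=-1≡25 → Z

JKLOZ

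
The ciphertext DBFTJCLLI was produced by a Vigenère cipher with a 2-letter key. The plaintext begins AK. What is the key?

Subtract each crib letter from the matching ciphertext letter (mod 26):
D(3)−A(0)=3 → D
B(1)−K(10)=-9≡17 → R

DR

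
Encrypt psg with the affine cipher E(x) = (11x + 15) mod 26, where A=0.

p(15): 11·15+15=180≡24 → y
s(18): 11·18+15=213≡5 → f
g(6): 11·6+15=81≡3 → d

yfd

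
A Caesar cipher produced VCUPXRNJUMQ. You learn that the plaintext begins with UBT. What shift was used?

1

From the crib: V(21)−U(20)=1, so the shift is 1.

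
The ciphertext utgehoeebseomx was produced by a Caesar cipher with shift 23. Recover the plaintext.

xwjhkrhhevhrpa

u(20): 20−23=-3≡23 → x
t(19): 19−23=-4≡22 → w
g(6): 6−23=-17≡9 → j
e(4): 4−23=-19≡7 → h
h(7): 7−23=-16≡10 → k
o(14): 14−23=-9≡17 → r
e(4): 4−23=-19≡7 → h
e(4): 4−23=-19≡7 → h
b(1): 1−23=-22≡4 → e
s(18): 18−23=-5≡21 → v
e(4): 4−23=-19≡7 → h
o(14): 14−23=-9≡17 → r
m(12): 12−23=-11≡15 → p
x(23): 23−23=0 → a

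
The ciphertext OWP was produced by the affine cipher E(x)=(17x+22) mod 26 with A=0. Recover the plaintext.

The inverse of 17 mod 26 is 23, since 17·23=391≡1. Apply D(y)=23·(y−22) mod 26:
O(14): 23·(14−22)=-184≡24 → Y
W(22): 23·(22−22)=0 → A
P(15): 23·(15−22)=-161≡21 → V

YAV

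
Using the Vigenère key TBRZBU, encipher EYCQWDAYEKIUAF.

Repeat the key across the message: TBRZBUTBRZBUTB
E(4)+T(19): 23 → X
Y(24)+B(1): 25 → Z
C(2)+R(17): 19 → T
Q(16)+Z(25): 41≡15 → P
W(22)+B(1): 23 → X
D(3)+U(20): 23 → X
A(0)+T(19): 19 → T
Y(24)+B(1): 25 → Z
E(4)+R(17): 21 → V
K(10)+Z(25): 35≡9 → J
I(8)+B(1): 9 → J
U(20)+U(20): 40≡14 → O
A(0)+T(19): 19 → T
F(5)+B(1): 6 → G

XZTPXXTZVJJOTG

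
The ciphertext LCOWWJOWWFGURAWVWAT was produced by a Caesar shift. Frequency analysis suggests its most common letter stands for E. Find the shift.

The most frequent ciphertext letter is W (appears 6 times).
W is position 22; E is position 4.
Shift = 18.

18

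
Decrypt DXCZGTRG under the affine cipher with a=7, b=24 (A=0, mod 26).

The inverse of 7 mod 26 is 15, since 7·15=105≡1. Apply D(y)=15·(y−24) mod 26:
D(3): 15·(3−24)=-315≡23 → X
X(23): 15·(23−24)=-15≡11 → L
C(2): 15·(2−24)=-330≡8 → I
Z(25): 15·(25−24)=15 → P
G(6): 15·(6−24)=-270≡16 → Q
T(19): 15·(19−24)=-75≡3 → D
R(17): 15·(17−24)=-105≡25 → Z
G(6): 15·(6−24)=-270≡16 → Q

XLIPQDZQ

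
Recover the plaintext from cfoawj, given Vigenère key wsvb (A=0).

gntzar

Repeat the key across the ciphertext: wsvbws
c(2)−w(22): -20≡6 → g
f(5)−s(18): -13≡13 → n
o(14)−v(21): -7≡19 → t
a(0)−b(1): -1≡25 → z
w(22)−w(22): 0 → a
j(9)−s(18): -9≡17 → r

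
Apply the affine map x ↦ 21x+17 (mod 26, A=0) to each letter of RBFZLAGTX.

KMSWORNAG

R(17): 21·17+17=374≡10 → K
B(1): 21·1+17=38≡12 → M
F(5): 21·5+17=122≡18 → S
Z(25): 21·25+17=542≡22 → W
L(11): 21·11+17=248≡14 → O
A(0): 21·0+17=17 → R
G(6): 21·6+17=143≡13 → N
T(19): 21·19+17=416≡0 → A
X(23): 21·23+17=500≡6 → G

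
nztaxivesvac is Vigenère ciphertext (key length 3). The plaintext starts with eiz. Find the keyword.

jru

Subtract each crib letter from the matching ciphertext letter (mod 26):
n(13)−e(4)=9 → j
z(25)−i(8)=17 → r
t(19)−z(25)=-6≡20 → u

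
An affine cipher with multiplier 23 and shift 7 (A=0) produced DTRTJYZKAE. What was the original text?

KWOWIDUZLB

The inverse of 23 mod 26 is 17, since 23·17=391≡1. Apply D(y)=17·(y−7) mod 26:
D(3): 17·(3−7)=-68≡10 → K
T(19): 17·(19−7)=204≡22 → W
R(17): 17·(17−7)=170≡14 → O
T(19): 17·(19−7)=204≡22 → W
J(9): 17·(9−7)=34≡8 → I
Y(24): 17·(24−7)=289≡3 → D
Z(25): 17·(25−7)=306≡20 → U
K(10): 17·(10−7)=51≡25 → Z
A(0): 17·(0−7)=-119≡11 → L
E(4): 17·(4−7)=-51≡1 → B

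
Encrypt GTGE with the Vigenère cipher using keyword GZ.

MSMD

Repeat the key across the message: GZGZ
G(6)+G(6): 12 → M
T(19)+Z(25): 44≡18 → S
G(6)+G(6): 12 → M
E(4)+Z(25): 29≡3 → D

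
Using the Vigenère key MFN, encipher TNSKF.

Repeat the key across the message: MFNMF
T(19)+M(12): 31≡5 → F
N(13)+F(5): 18 → S
S(18)+N(13): 31≡5 → F
K(10)+M(12): 22 → W
F(5)+F(5): 10 → K

FSFWK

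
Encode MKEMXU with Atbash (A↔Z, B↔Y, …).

M(12) → N(13)
K(10) → P(15)
E(4) → V(21)
M(12) → N(13)
X(23) → C(2)
U(20) → F(5)

NPVNCF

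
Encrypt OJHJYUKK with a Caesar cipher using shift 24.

O(14): 14+24=38≡12 → M
J(9): 9+24=33≡7 → H
H(7): 7+24=31≡5 → F
J(9): 9+24=33≡7 → H
Y(24): 24+24=48≡22 → W
U(20): 20+24=44≡18 → S
K(10): 10+24=34≡8 → I
K(10): 10+24=34≡8 → I

MHFHWSII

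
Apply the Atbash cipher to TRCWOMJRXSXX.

GIXDLNQICHCC

T(19) → G(6)
R(17) → I(8)
C(2) → X(23)
W(22) → D(3)
O(14) → L(11)
M(12) → N(13)
J(9) → Q(16)
R(17) → I(8)
X(23) → C(2)
S(18) → H(7)
X(23) → C(2)
X(23) → C(2)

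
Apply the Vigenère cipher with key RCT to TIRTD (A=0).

Repeat the key across the message: RCTRC
T(19)+R(17): 36≡10 → K
I(8)+C(2): 10 → K
R(17)+T(19): 36≡10 → K
T(19)+R(17): 36≡10 → K
D(3)+C(2): 5 → F

KKKKF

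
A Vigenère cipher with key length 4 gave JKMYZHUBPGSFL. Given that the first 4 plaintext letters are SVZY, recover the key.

RPNA

Subtract each crib letter from the matching ciphertext letter (mod 26):
J(9)−S(18)=-9≡17 → R
K(10)−V(21)=-11≡15 → P
M(12)−Z(25)=-13≡13 → N
Y(24)−Y(24)=0 → A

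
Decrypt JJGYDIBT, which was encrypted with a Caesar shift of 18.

J(9): 9−18=-9≡17 → R
J(9): 9−18=-9≡17 → R
G(6): 6−18=-12≡14 → O
Y(24): 24−18=6 → G
D(3): 3−18=-15≡11 → L
I(8): 8−18=-10≡16 → Q
B(1): 1−18=-17≡9 → J
T(19): 19−18=1 → B

RROGLQJB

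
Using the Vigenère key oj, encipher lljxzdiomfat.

Repeat the key across the message: ojojojojojoj
l(11)+o(14): 25 → z
l(11)+j(9): 20 → u
j(9)+o(14): 23 → x
x(23)+j(9): 32≡6 → g
z(25)+o(14): 39≡13 → n
d(3)+j(9): 12 → m
i(8)+o(14): 22 → w
o(14)+j(9): 23 → x
m(12)+o(14): 26≡0 → a
f(5)+j(9): 14 → o
a(0)+o(14): 14 → o
t(19)+j(9): 28≡2 → c

zuxgnmwxaooc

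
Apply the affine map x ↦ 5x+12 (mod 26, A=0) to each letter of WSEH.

SYGV

W(22): 5·22+12=122≡18 → S
S(18): 5·18+12=102≡24 → Y
E(4): 5·4+12=32≡6 → G
H(7): 5·7+12=47≡21 → V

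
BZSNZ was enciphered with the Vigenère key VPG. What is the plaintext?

GKMSK

Repeat the key across the ciphertext: VPGVP
B(1)−V(21): -20≡6 → G
Z(25)−P(15): 10 → K
S(18)−G(6): 12 → M
N(13)−V(21): -8≡18 → S
Z(25)−P(15): 10 → K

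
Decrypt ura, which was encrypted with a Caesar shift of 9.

lir

u(20): 20−9=11 → l
r(17): 17−9=8 → i
a(0): 0−9=-9≡17 → r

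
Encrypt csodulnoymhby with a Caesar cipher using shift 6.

c(2): 2+6=8 → i
s(18): 18+6=24 → y
o(14): 14+6=20 → u
d(3): 3+6=9 → j
u(20): 20+6=26≡0 → a
l(11): 11+6=17 → r
n(13): 13+6=19 → t
o(14): 14+6=20 → u
y(24): 24+6=30≡4 → e
m(12): 12+6=18 → s
h(7): 7+6=13 → n
b(1): 1+6=7 → h
y(24): 24+6=30≡4 → e

iyujartuesnhe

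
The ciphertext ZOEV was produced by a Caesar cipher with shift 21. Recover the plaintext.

Z(25): 25−21=4 → E
O(14): 14−21=-7≡19 → T
E(4): 4−21=-17≡9 → J
V(21): 21−21=0 → A

ETJA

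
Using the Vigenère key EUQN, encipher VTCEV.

Repeat the key across the message: EUQNE
V(21)+E(4): 25 → Z
T(19)+U(20): 39≡13 → N
C(2)+Q(16): 18 → S
E(4)+N(13): 17 → R
V(21)+E(4): 25 → Z

ZNSRZ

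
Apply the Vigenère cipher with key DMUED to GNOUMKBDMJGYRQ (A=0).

JZIYPNNXQMJKLU

Repeat the key across the message: DMUEDDMUEDDMUE
G(6)+D(3): 9 → J
N(13)+M(12): 25 → Z
O(14)+U(20): 34≡8 → I
U(20)+E(4): 24 → Y
M(12)+D(3): 15 → P
K(10)+D(3): 13 → N
B(1)+M(12): 13 → N
D(3)+U(20): 23 → X
M(12)+E(4): 16 → Q
J(9)+D(3): 12 → M
G(6)+D(3): 9 → J
Y(24)+M(12): 36≡10 → K
R(17)+U(20): 37≡11 → L
Q(16)+E(4): 20 → U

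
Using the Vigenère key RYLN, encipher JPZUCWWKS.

Repeat the key across the message: RYLNRYLNR
J(9)+R(17): 26≡0 → A
P(15)+Y(24): 39≡13 → N
Z(25)+L(11): 36≡10 → K
U(20)+N(13): 33≡7 → H
C(2)+R(17): 19 → T
W(22)+Y(24): 46≡20 → U
W(22)+L(11): 33≡7 → H
K(10)+N(13): 23 → X
S(18)+R(17): 35≡9 → J

ANKHTUHXJ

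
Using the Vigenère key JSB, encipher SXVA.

Repeat the key across the message: JSBJ
S(18)+J(9): 27≡1 → B
X(23)+S(18): 41≡15 → P
V(21)+B(1): 22 → W
A(0)+J(9): 9 → J

BPWJ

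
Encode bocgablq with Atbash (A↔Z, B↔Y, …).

b(1) → y(24)
o(14) → l(11)
c(2) → x(23)
g(6) → t(19)
a(0) → z(25)
b(1) → y(24)
l(11) → o(14)
q(16) → j(9)

ylxtzyoj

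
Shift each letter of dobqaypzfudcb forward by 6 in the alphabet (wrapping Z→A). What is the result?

juhwgevflajih

d(3): 3+6=9 → j
o(14): 14+6=20 → u
b(1): 1+6=7 → h
q(16): 16+6=22 → w
a(0): 0+6=6 → g
y(24): 24+6=30≡4 → e
p(15): 15+6=21 → v
z(25): 25+6=31≡5 → f
f(5): 5+6=11 → l
u(20): 20+6=26≡0 → a
d(3): 3+6=9 → j
c(2): 2+6=8 → i
b(1): 1+6=7 → h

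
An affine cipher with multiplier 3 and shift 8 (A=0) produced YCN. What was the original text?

OYT

The inverse of 3 mod 26 is 9, since 3·9=27≡1. Apply D(y)=9·(y−8) mod 26:
Y(24): 9·(24−8)=144≡14 → O
C(2): 9·(2−8)=-54≡24 → Y
N(13): 9·(13−8)=45≡19 → T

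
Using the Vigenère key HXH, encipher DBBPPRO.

KYIWMYV

Repeat the key across the message: HXHHXHH
D(3)+H(7): 10 → K
B(1)+X(23): 24 → Y
B(1)+H(7): 8 → I
P(15)+H(7): 22 → W
P(15)+X(23): 38≡12 → M
R(17)+H(7): 24 → Y
O(14)+H(7): 21 → V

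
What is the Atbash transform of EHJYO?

E(4) → V(21)
H(7) → S(18)
J(9) → Q(16)
Y(24) → B(1)
O(14) → L(11)

VSQBL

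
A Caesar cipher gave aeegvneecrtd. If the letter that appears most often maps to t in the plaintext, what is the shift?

11

The most frequent ciphertext letter is e (appears 4 times).
e is position 4; t is position 19.
Shift = -15≡11.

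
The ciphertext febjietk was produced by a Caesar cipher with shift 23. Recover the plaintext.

f(5): 5−23=-18≡8 → i
e(4): 4−23=-19≡7 → h
b(1): 1−23=-22≡4 → e
j(9): 9−23=-14≡12 → m
i(8): 8−23=-15≡11 → l
e(4): 4−23=-19≡7 → h
t(19): 19−23=-4≡22 → w
k(10): 10−23=-13≡13 → n

ihemlhwn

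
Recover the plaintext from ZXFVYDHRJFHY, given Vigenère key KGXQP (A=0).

Repeat the key across the ciphertext: KGXQPKGXQPKG
Z(25)−K(10): 15 → P
X(23)−G(6): 17 → R
F(5)−X(23): -18≡8 → I
V(21)−Q(16): 5 → F
Y(24)−P(15): 9 → J
D(3)−K(10): -7≡19 → T
H(7)−G(6): 1 → B
R(17)−X(23): -6≡20 → U
J(9)−Q(16): -7≡19 → T
F(5)−P(15): -10≡16 → Q
H(7)−K(10): -3≡23 → X
Y(24)−G(6): 18 → S

PRIFJTBUTQXS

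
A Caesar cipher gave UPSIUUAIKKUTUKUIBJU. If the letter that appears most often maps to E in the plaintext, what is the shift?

The most frequent ciphertext letter is U (appears 7 times).
U is position 20; E is position 4.
Shift = 16.

16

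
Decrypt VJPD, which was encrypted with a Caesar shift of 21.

AOUI

V(21): 21−21=0 → A
J(9): 9−21=-12≡14 → O
P(15): 15−21=-6≡20 → U
D(3): 3−21=-18≡8 → I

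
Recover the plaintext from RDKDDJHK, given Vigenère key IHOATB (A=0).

JWWDKIZD

Repeat the key across the ciphertext: IHOATBIH
R(17)−I(8): 9 → J
D(3)−H(7): -4≡22 → W
K(10)−O(14): -4≡22 → W
D(3)−A(0): 3 → D
D(3)−T(19): -16≡10 → K
J(9)−B(1): 8 → I
H(7)−I(8): -1≡25 → Z
K(10)−H(7): 3 → D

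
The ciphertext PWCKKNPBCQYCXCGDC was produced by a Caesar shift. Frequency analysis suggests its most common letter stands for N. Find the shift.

15

The most frequent ciphertext letter is C (appears 5 times).
C is position 2; N is position 13.
Shift = -11≡15.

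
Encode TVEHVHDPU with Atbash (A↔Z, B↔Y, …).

GEVSESWKF

T(19) → G(6)
V(21) → E(4)
E(4) → V(21)
H(7) → S(18)
V(21) → E(4)
H(7) → S(18)
D(3) → W(22)
P(15) → K(10)
U(20) → F(5)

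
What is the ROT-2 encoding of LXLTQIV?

NZNVSKX

L(11): 11+2=13 → N
X(23): 23+2=25 → Z
L(11): 11+2=13 → N
T(19): 19+2=21 → V
Q(16): 16+2=18 → S
I(8): 8+2=10 → K
V(21): 21+2=23 → X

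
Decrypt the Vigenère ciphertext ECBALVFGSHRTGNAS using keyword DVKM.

BHROIAVUPMHHDSQG

Repeat the key across the ciphertext: DVKMDVKMDVKMDVKM
E(4)−D(3): 1 → B
C(2)−V(21): -19≡7 → H
B(1)−K(10): -9≡17 → R
A(0)−M(12): -12≡14 → O
L(11)−D(3): 8 → I
V(21)−V(21): 0 → A
F(5)−K(10): -5≡21 → V
G(6)−M(12): -6≡20 → U
S(18)−D(3): 15 → P
H(7)−V(21): -14≡12 → M
R(17)−K(10): 7 → H
T(19)−M(12): 7 → H
G(6)−D(3): 3 → D
N(13)−V(21): -8≡18 → S
A(0)−K(10): -10≡16 → Q
S(18)−M(12): 6 → G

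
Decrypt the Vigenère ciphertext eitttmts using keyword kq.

usjdjwjc

Repeat the key across the ciphertext: kqkqkqkq
e(4)−k(10): -6≡20 → u
i(8)−q(16): -8≡18 → s
t(19)−k(10): 9 → j
t(19)−q(16): 3 → d
t(19)−k(10): 9 → j
m(12)−q(16): -4≡22 → w
t(19)−k(10): 9 → j
s(18)−q(16): 2 → c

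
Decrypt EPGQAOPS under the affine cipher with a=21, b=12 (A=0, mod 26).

MPWUSKPE

The inverse of 21 mod 26 is 5, since 21·5=105≡1. Apply D(y)=5·(y−12) mod 26:
E(4): 5·(4−12)=-40≡12 → M
P(15): 5·(15−12)=15 → P
G(6): 5·(6−12)=-30≡22 → W
Q(16): 5·(16−12)=20 → U
A(0): 5·(0−12)=-60≡18 → S
O(14): 5·(14−12)=10 → K
P(15): 5·(15−12)=15 → P
S(18): 5·(18−12)=30≡4 → E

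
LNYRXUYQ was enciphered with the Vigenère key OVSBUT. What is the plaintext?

Repeat the key across the ciphertext: OVSBUTOV
L(11)−O(14): -3≡23 → X
N(13)−V(21): -8≡18 → S
Y(24)−S(18): 6 → G
R(17)−B(1): 16 → Q
X(23)−U(20): 3 → D
U(20)−T(19): 1 → B
Y(24)−O(14): 10 → K
Q(16)−V(21): -5≡21 → V

XSGQDBKV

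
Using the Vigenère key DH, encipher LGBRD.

ONEYG

Repeat the key across the message: DHDHD
L(11)+D(3): 14 → O
G(6)+H(7): 13 → N
B(1)+D(3): 4 → E
R(17)+H(7): 24 → Y
D(3)+D(3): 6 → G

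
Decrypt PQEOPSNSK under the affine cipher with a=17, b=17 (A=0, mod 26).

GDNJGXMXV

The inverse of 17 mod 26 is 23, since 17·23=391≡1. Apply D(y)=23·(y−17) mod 26:
P(15): 23·(15−17)=-46≡6 → G
Q(16): 23·(16−17)=-23≡3 → D
E(4): 23·(4−17)=-299≡13 → N
O(14): 23·(14−17)=-69≡9 → J
P(15): 23·(15−17)=-46≡6 → G
S(18): 23·(18−17)=23 → X
N(13): 23·(13−17)=-92≡12 → M
S(18): 23·(18−17)=23 → X
K(10): 23·(10−17)=-161≡21 → V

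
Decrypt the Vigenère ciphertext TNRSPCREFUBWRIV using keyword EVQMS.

PSBGXYWOTCXBBWD

Repeat the key across the ciphertext: EVQMSEVQMSEVQMS
T(19)−E(4): 15 → P
N(13)−V(21): -8≡18 → S
R(17)−Q(16): 1 → B
S(18)−M(12): 6 → G
P(15)−S(18): -3≡23 → X
C(2)−E(4): -2≡24 → Y
R(17)−V(21): -4≡22 → W
E(4)−Q(16): -12≡14 → O
F(5)−M(12): -7≡19 → T
U(20)−S(18): 2 → C
B(1)−E(4): -3≡23 → X
W(22)−V(21): 1 → B
R(17)−Q(16): 1 → B
I(8)−M(12): -4≡22 → W
V(21)−S(18): 3 → D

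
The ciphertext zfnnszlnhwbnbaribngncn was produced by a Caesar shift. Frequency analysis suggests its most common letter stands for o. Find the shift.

The most frequent ciphertext letter is n (appears 7 times).
n is position 13; o is position 14.
Shift = -1≡25.

25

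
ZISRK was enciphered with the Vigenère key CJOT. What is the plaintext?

XZEYI

Repeat the key across the ciphertext: CJOTC
Z(25)−C(2): 23 → X
I(8)−J(9): -1≡25 → Z
S(18)−O(14): 4 → E
R(17)−T(19): -2≡24 → Y
K(10)−C(2): 8 → I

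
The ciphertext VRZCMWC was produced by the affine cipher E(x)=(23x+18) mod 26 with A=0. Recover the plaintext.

The inverse of 23 mod 26 is 17, since 23·17=391≡1. Apply D(y)=17·(y−18) mod 26:
V(21): 17·(21−18)=51≡25 → Z
R(17): 17·(17−18)=-17≡9 → J
Z(25): 17·(25−18)=119≡15 → P
C(2): 17·(2−18)=-272≡14 → O
M(12): 17·(12−18)=-102≡2 → C
W(22): 17·(22−18)=68≡16 → Q
C(2): 17·(2−18)=-272≡14 → O

ZJPOCQO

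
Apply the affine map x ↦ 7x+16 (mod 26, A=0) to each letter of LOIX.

PKUV

L(11): 7·11+16=93≡15 → P
O(14): 7·14+16=114≡10 → K
I(8): 7·8+16=72≡20 → U
X(23): 7·23+16=177≡21 → V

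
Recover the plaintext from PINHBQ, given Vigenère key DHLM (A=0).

MBCVYJ

Repeat the key across the ciphertext: DHLMDH
P(15)−D(3): 12 → M
I(8)−H(7): 1 → B
N(13)−L(11): 2 → C
H(7)−M(12): -5≡21 → V
B(1)−D(3): -2≡24 → Y
Q(16)−H(7): 9 → J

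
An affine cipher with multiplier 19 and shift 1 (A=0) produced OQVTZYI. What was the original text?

NJMQETZ

The inverse of 19 mod 26 is 11, since 19·11=209≡1. Apply D(y)=11·(y−1) mod 26:
O(14): 11·(14−1)=143≡13 → N
Q(16): 11·(16−1)=165≡9 → J
V(21): 11·(21−1)=220≡12 → M
T(19): 11·(19−1)=198≡16 → Q
Z(25): 11·(25−1)=264≡4 → E
Y(24): 11·(24−1)=253≡19 → T
I(8): 11·(8−1)=77≡25 → Z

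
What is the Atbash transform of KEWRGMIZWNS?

K(10) → P(15)
E(4) → V(21)
W(22) → D(3)
R(17) → I(8)
G(6) → T(19)
M(12) → N(13)
I(8) → R(17)
Z(25) → A(0)
W(22) → D(3)
N(13) → M(12)
S(18) → H(7)

PVDITNRADMH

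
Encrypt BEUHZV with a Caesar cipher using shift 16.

RUKXPL

B(1): 1+16=17 → R
E(4): 4+16=20 → U
U(20): 20+16=36≡10 → K
H(7): 7+16=23 → X
Z(25): 25+16=41≡15 → P
V(21): 21+16=37≡11 → L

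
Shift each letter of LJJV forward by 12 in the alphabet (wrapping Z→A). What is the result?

XVVH

L(11): 11+12=23 → X
J(9): 9+12=21 → V
J(9): 9+12=21 → V
V(21): 21+12=33≡7 → H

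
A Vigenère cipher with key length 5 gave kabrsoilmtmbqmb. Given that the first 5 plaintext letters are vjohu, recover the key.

Subtract each crib letter from the matching ciphertext letter (mod 26):
k(10)−v(21)=-11≡15 → p
a(0)−j(9)=-9≡17 → r
b(1)−o(14)=-13≡13 → n
r(17)−h(7)=10 → k
s(18)−u(20)=-2≡24 → y

prnky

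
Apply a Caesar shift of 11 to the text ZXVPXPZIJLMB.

KIGAIAKTUWXM

Z(25): 25+11=36≡10 → K
X(23): 23+11=34≡8 → I
V(21): 21+11=32≡6 → G
P(15): 15+11=26≡0 → A
X(23): 23+11=34≡8 → I
P(15): 15+11=26≡0 → A
Z(25): 25+11=36≡10 → K
I(8): 8+11=19 → T
J(9): 9+11=20 → U
L(11): 11+11=22 → W
M(12): 12+11=23 → X
B(1): 1+11=12 → M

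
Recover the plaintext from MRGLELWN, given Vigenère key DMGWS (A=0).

JFAPMIKH

Repeat the key across the ciphertext: DMGWSDMG
M(12)−D(3): 9 → J
R(17)−M(12): 5 → F
G(6)−G(6): 0 → A
L(11)−W(22): -11≡15 → P
E(4)−S(18): -14≡12 → M
L(11)−D(3): 8 → I
W(22)−M(12): 10 → K
N(13)−G(6): 7 → H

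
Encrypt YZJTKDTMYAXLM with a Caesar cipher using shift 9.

HISCTMCVHJGUV

Y(24): 24+9=33≡7 → H
Z(25): 25+9=34≡8 → I
J(9): 9+9=18 → S
T(19): 19+9=28≡2 → C
K(10): 10+9=19 → T
D(3): 3+9=12 → M
T(19): 19+9=28≡2 → C
M(12): 12+9=21 → V
Y(24): 24+9=33≡7 → H
A(0): 0+9=9 → J
X(23): 23+9=32≡6 → G
L(11): 11+9=20 → U
M(12): 12+9=21 → V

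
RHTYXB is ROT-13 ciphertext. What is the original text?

EUGLKO

R(17): 17−13=4 → E
H(7): 7−13=-6≡20 → U
T(19): 19−13=6 → G
Y(24): 24−13=11 → L
X(23): 23−13=10 → K
B(1): 1−13=-12≡14 → O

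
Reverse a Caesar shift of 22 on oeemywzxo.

o(14): 14−22=-8≡18 → s
e(4): 4−22=-18≡8 → i
e(4): 4−22=-18≡8 → i
m(12): 12−22=-10≡16 → q
y(24): 24−22=2 → c
w(22): 22−22=0 → a
z(25): 25−22=3 → d
x(23): 23−22=1 → b
o(14): 14−22=-8≡18 → s

siiqcadbs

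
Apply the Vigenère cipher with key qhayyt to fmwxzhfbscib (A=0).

Repeat the key across the message: qhayytqhayyt
f(5)+q(16): 21 → v
m(12)+h(7): 19 → t
w(22)+a(0): 22 → w
x(23)+y(24): 47≡21 → v
z(25)+y(24): 49≡23 → x
h(7)+t(19): 26≡0 → a
f(5)+q(16): 21 → v
b(1)+h(7): 8 → i
s(18)+a(0): 18 → s
c(2)+y(24): 26≡0 → a
i(8)+y(24): 32≡6 → g
b(1)+t(19): 20 → u

vtwvxavisagu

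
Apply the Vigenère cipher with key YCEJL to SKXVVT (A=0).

QMBEGR

Repeat the key across the message: YCEJLY
S(18)+Y(24): 42≡16 → Q
K(10)+C(2): 12 → M
X(23)+E(4): 27≡1 → B
V(21)+J(9): 30≡4 → E
V(21)+L(11): 32≡6 → G
T(19)+Y(24): 43≡17 → R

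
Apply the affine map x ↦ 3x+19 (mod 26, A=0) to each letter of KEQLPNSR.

XFPAMGVS

K(10): 3·10+19=49≡23 → X
E(4): 3·4+19=31≡5 → F
Q(16): 3·16+19=67≡15 → P
L(11): 3·11+19=52≡0 → A
P(15): 3·15+19=64≡12 → M
N(13): 3·13+19=58≡6 → G
S(18): 3·18+19=73≡21 → V
R(17): 3·17+19=70≡18 → S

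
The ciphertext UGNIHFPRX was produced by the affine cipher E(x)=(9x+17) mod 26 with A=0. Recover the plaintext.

The inverse of 9 mod 26 is 3, since 9·3=27≡1. Apply D(y)=3·(y−17) mod 26:
U(20): 3·(20−17)=9 → J
G(6): 3·(6−17)=-33≡19 → T
N(13): 3·(13−17)=-12≡14 → O
I(8): 3·(8−17)=-27≡25 → Z
H(7): 3·(7−17)=-30≡22 → W
F(5): 3·(5−17)=-36≡16 → Q
P(15): 3·(15−17)=-6≡20 → U
R(17): 3·(17−17)=0 → A
X(23): 3·(23−17)=18 → S

JTOZWQUAS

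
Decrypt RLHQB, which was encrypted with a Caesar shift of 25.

R(17): 17−25=-8≡18 → S
L(11): 11−25=-14≡12 → M
H(7): 7−25=-18≡8 → I
Q(16): 16−25=-9≡17 → R
B(1): 1−25=-24≡2 → C

SMIRC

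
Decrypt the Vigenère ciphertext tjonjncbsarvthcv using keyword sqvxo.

Repeat the key across the ciphertext: sqvxosqvxosqvxos
t(19)−s(18): 1 → b
j(9)−q(16): -7≡19 → t
o(14)−v(21): -7≡19 → t
n(13)−x(23): -10≡16 → q
j(9)−o(14): -5≡21 → v
n(13)−s(18): -5≡21 → v
c(2)−q(16): -14≡12 → m
b(1)−v(21): -20≡6 → g
s(18)−x(23): -5≡21 → v
a(0)−o(14): -14≡12 → m
r(17)−s(18): -1≡25 → z
v(21)−q(16): 5 → f
t(19)−v(21): -2≡24 → y
h(7)−x(23): -16≡10 → k
c(2)−o(14): -12≡14 → o
v(21)−s(18): 3 → d

bttqvvmgvmzfykod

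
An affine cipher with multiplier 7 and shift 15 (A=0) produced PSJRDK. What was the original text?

ATOECD

The inverse of 7 mod 26 is 15, since 7·15=105≡1. Apply D(y)=15·(y−15) mod 26:
P(15): 15·(15−15)=0 → A
S(18): 15·(18−15)=45≡19 → T
J(9): 15·(9−15)=-90≡14 → O
R(17): 15·(17−15)=30≡4 → E
D(3): 15·(3−15)=-180≡2 → C
K(10): 15·(10−15)=-75≡3 → D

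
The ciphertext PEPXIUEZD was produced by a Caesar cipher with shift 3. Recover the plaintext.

P(15): 15−3=12 → M
E(4): 4−3=1 → B
P(15): 15−3=12 → M
X(23): 23−3=20 → U
I(8): 8−3=5 → F
U(20): 20−3=17 → R
E(4): 4−3=1 → B
Z(25): 25−3=22 → W
D(3): 3−3=0 → A

MBMUFRBWA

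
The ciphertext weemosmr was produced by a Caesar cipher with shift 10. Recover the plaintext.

w(22): 22−10=12 → m
e(4): 4−10=-6≡20 → u
e(4): 4−10=-6≡20 → u
m(12): 12−10=2 → c
o(14): 14−10=4 → e
s(18): 18−10=8 → i
m(12): 12−10=2 → c
r(17): 17−10=7 → h

muuceich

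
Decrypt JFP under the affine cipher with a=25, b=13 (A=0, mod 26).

EIY

The inverse of 25 mod 26 is 25, since 25·25=625≡1. Apply D(y)=25·(y−13) mod 26:
J(9): 25·(9−13)=-100≡4 → E
F(5): 25·(5−13)=-200≡8 → I
P(15): 25·(15−13)=50≡24 → Y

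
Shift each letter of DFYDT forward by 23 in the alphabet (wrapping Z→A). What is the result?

ACVAQ

D(3): 3+23=26≡0 → A
F(5): 5+23=28≡2 → C
Y(24): 24+23=47≡21 → V
D(3): 3+23=26≡0 → A
T(19): 19+23=42≡16 → Q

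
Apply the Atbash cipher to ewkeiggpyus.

vdpvrttkbfh

e(4) → v(21)
w(22) → d(3)
k(10) → p(15)
e(4) → v(21)
i(8) → r(17)
g(6) → t(19)
g(6) → t(19)
p(15) → k(10)
y(24) → b(1)
u(20) → f(5)
s(18) → h(7)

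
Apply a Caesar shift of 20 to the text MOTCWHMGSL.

M(12): 12+20=32≡6 → G
O(14): 14+20=34≡8 → I
T(19): 19+20=39≡13 → N
C(2): 2+20=22 → W
W(22): 22+20=42≡16 → Q
H(7): 7+20=27≡1 → B
M(12): 12+20=32≡6 → G
G(6): 6+20=26≡0 → A
S(18): 18+20=38≡12 → M
L(11): 11+20=31≡5 → F

GINWQBGAMF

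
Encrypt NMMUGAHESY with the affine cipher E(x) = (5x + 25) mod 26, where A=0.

MHHVDZITLP

N(13): 5·13+25=90≡12 → M
M(12): 5·12+25=85≡7 → H
M(12): 5·12+25=85≡7 → H
U(20): 5·20+25=125≡21 → V
G(6): 5·6+25=55≡3 → D
A(0): 5·0+25=25 → Z
H(7): 5·7+25=60≡8 → I
E(4): 5·4+25=45≡19 → T
S(18): 5·18+25=115≡11 → L
Y(24): 5·24+25=145≡15 → P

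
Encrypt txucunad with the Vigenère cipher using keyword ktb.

Repeat the key across the message: ktbktbkt
t(19)+k(10): 29≡3 → d
x(23)+t(19): 42≡16 → q
u(20)+b(1): 21 → v
c(2)+k(10): 12 → m
u(20)+t(19): 39≡13 → n
n(13)+b(1): 14 → o
a(0)+k(10): 10 → k
d(3)+t(19): 22 → w

dqvmnokw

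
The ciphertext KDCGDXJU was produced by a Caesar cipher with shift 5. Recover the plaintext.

FYXBYSEP

K(10): 10−5=5 → F
D(3): 3−5=-2≡24 → Y
C(2): 2−5=-3≡23 → X
G(6): 6−5=1 → B
D(3): 3−5=-2≡24 → Y
X(23): 23−5=18 → S
J(9): 9−5=4 → E
U(20): 20−5=15 → P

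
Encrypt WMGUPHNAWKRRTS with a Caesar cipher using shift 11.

W(22): 22+11=33≡7 → H
M(12): 12+11=23 → X
G(6): 6+11=17 → R
U(20): 20+11=31≡5 → F
P(15): 15+11=26≡0 → A
H(7): 7+11=18 → S
N(13): 13+11=24 → Y
A(0): 0+11=11 → L
W(22): 22+11=33≡7 → H
K(10): 10+11=21 → V
R(17): 17+11=28≡2 → C
R(17): 17+11=28≡2 → C
T(19): 19+11=30≡4 → E
S(18): 18+11=29≡3 → D

HXRFASYLHVCCED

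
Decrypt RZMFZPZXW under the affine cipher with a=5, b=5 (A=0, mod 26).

The inverse of 5 mod 26 is 21, since 5·21=105≡1. Apply D(y)=21·(y−5) mod 26:
R(17): 21·(17−5)=252≡18 → S
Z(25): 21·(25−5)=420≡4 → E
M(12): 21·(12−5)=147≡17 → R
F(5): 21·(5−5)=0 → A
Z(25): 21·(25−5)=420≡4 → E
P(15): 21·(15−5)=210≡2 → C
Z(25): 21·(25−5)=420≡4 → E
X(23): 21·(23−5)=378≡14 → O
W(22): 21·(22−5)=357≡19 → T

SERAECEOT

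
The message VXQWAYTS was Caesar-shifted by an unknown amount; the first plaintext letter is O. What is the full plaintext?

From the crib: V(21)−O(14)=7, so the shift is 7.
Subtract 7 from each ciphertext letter:
V(21): 21−7=14 → O
X(23): 23−7=16 → Q
Q(16): 16−7=9 → J
W(22): 22−7=15 → P
A(0): 0−7=-7≡19 → T
Y(24): 24−7=17 → R
T(19): 19−7=12 → M
S(18): 18−7=11 → L

OQJPTRML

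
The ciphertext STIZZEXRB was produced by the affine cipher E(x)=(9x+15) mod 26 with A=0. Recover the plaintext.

The inverse of 9 mod 26 is 3, since 9·3=27≡1. Apply D(y)=3·(y−15) mod 26:
S(18): 3·(18−15)=9 → J
T(19): 3·(19−15)=12 → M
I(8): 3·(8−15)=-21≡5 → F
Z(25): 3·(25−15)=30≡4 → E
Z(25): 3·(25−15)=30≡4 → E
E(4): 3·(4−15)=-33≡19 → T
X(23): 3·(23−15)=24 → Y
R(17): 3·(17−15)=6 → G
B(1): 3·(1−15)=-42≡10 → K

JMFEETYGK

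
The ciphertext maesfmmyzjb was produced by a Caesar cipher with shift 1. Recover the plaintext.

lzdrellxyia

m(12): 12−1=11 → l
a(0): 0−1=-1≡25 → z
e(4): 4−1=3 → d
s(18): 18−1=17 → r
f(5): 5−1=4 → e
m(12): 12−1=11 → l
m(12): 12−1=11 → l
y(24): 24−1=23 → x
z(25): 25−1=24 → y
j(9): 9−1=8 → i
b(1): 1−1=0 → a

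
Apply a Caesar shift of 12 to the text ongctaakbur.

o(14): 14+12=26≡0 → a
n(13): 13+12=25 → z
g(6): 6+12=18 → s
c(2): 2+12=14 → o
t(19): 19+12=31≡5 → f
a(0): 0+12=12 → m
a(0): 0+12=12 → m
k(10): 10+12=22 → w
b(1): 1+12=13 → n
u(20): 20+12=32≡6 → g
r(17): 17+12=29≡3 → d

azsofmmwngd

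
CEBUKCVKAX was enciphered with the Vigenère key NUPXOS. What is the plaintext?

PKMXWKIQLA

Repeat the key across the ciphertext: NUPXOSNUPX
C(2)−N(13): -11≡15 → P
E(4)−U(20): -16≡10 → K
B(1)−P(15): -14≡12 → M
U(20)−X(23): -3≡23 → X
K(10)−O(14): -4≡22 → W
C(2)−S(18): -16≡10 → K
V(21)−N(13): 8 → I
K(10)−U(20): -10≡16 → Q
A(0)−P(15): -15≡11 → L
X(23)−X(23): 0 → A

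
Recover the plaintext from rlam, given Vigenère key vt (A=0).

wsft

Repeat the key across the ciphertext: vtvt
r(17)−v(21): -4≡22 → w
l(11)−t(19): -8≡18 → s
a(0)−v(21): -21≡5 → f
m(12)−t(19): -7≡19 → t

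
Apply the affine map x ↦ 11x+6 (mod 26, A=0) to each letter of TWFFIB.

HOJJQR

T(19): 11·19+6=215≡7 → H
W(22): 11·22+6=248≡14 → O
F(5): 11·5+6=61≡9 → J
F(5): 11·5+6=61≡9 → J
I(8): 11·8+6=94≡16 → Q
B(1): 11·1+6=17 → R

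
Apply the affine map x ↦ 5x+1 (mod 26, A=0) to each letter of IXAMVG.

I(8): 5·8+1=41≡15 → P
X(23): 5·23+1=116≡12 → M
A(0): 5·0+1=1 → B
M(12): 5·12+1=61≡9 → J
V(21): 5·21+1=106≡2 → C
G(6): 5·6+1=31≡5 → F

PMBJCF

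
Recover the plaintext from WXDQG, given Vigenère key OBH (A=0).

IWWCF

Repeat the key across the ciphertext: OBHOB
W(22)−O(14): 8 → I
X(23)−B(1): 22 → W
D(3)−H(7): -4≡22 → W
Q(16)−O(14): 2 → C
G(6)−B(1): 5 → F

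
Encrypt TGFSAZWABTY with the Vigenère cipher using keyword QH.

Repeat the key across the message: QHQHQHQHQHQ
T(19)+Q(16): 35≡9 → J
G(6)+H(7): 13 → N
F(5)+Q(16): 21 → V
S(18)+H(7): 25 → Z
A(0)+Q(16): 16 → Q
Z(25)+H(7): 32≡6 → G
W(22)+Q(16): 38≡12 → M
A(0)+H(7): 7 → H
B(1)+Q(16): 17 → R
T(19)+H(7): 26≡0 → A
Y(24)+Q(16): 40≡14 → O

JNVZQGMHRAO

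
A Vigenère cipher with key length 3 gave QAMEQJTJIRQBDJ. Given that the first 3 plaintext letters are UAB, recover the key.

WAL

Subtract each crib letter from the matching ciphertext letter (mod 26):
Q(16)−U(20)=-4≡22 → W
A(0)−A(0)=0 → A
M(12)−B(1)=11 → L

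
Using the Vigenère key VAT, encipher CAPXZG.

Repeat the key across the message: VATVAT
C(2)+V(21): 23 → X
A(0)+A(0): 0 → A
P(15)+T(19): 34≡8 → I
X(23)+V(21): 44≡18 → S
Z(25)+A(0): 25 → Z
G(6)+T(19): 25 → Z

XAISZZ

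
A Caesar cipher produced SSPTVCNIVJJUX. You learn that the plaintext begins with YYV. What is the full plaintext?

From the crib: S(18)−Y(24)=-6≡20, so the shift is 20.
Subtract 20 from each ciphertext letter:
S(18): 18−20=-2≡24 → Y
S(18): 18−20=-2≡24 → Y
P(15): 15−20=-5≡21 → V
T(19): 19−20=-1≡25 → Z
V(21): 21−20=1 → B
C(2): 2−20=-18≡8 → I
N(13): 13−20=-7≡19 → T
I(8): 8−20=-12≡14 → O
V(21): 21−20=1 → B
J(9): 9−20=-11≡15 → P
J(9): 9−20=-11≡15 → P
U(20): 20−20=0 → A
X(23): 23−20=3 → D

YYVZBITOBPPAD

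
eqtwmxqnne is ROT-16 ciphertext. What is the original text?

oadgwhaxxo

e(4): 4−16=-12≡14 → o
q(16): 16−16=0 → a
t(19): 19−16=3 → d
w(22): 22−16=6 → g
m(12): 12−16=-4≡22 → w
x(23): 23−16=7 → h
q(16): 16−16=0 → a
n(13): 13−16=-3≡23 → x
n(13): 13−16=-3≡23 → x
e(4): 4−16=-12≡14 → o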